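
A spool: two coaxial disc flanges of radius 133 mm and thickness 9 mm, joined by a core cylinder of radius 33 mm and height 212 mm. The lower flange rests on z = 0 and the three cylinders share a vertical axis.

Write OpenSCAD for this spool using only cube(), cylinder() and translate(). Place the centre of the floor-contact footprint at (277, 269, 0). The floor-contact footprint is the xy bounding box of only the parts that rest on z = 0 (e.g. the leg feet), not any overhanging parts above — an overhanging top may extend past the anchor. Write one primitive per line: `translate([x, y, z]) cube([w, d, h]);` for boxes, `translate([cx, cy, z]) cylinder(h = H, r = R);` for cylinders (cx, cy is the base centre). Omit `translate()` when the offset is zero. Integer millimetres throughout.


translate([277, 269, 0]) cylinder(h = 9, r = 133);
translate([277, 269, 9]) cylinder(h = 212, r = 33);
translate([277, 269, 221]) cylinder(h = 9, r = 133);


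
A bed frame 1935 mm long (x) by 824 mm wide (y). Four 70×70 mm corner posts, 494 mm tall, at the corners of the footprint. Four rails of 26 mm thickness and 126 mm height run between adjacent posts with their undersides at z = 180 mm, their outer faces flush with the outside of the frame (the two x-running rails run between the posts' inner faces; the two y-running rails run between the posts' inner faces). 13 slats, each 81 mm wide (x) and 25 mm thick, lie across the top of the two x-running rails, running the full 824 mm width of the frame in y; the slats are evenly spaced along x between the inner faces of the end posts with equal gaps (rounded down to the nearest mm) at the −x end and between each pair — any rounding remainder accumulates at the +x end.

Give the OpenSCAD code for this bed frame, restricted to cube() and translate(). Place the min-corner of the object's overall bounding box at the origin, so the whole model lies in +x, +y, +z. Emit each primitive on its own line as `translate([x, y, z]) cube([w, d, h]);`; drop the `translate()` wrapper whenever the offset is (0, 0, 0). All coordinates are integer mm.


cube([70, 70, 494]);
translate([0, 754, 0]) cube([70, 70, 494]);
translate([1865, 0, 0]) cube([70, 70, 494]);
translate([1865, 754, 0]) cube([70, 70, 494]);
translate([70, 0, 180]) cube([1795, 26, 126]);
translate([70, 798, 180]) cube([1795, 26, 126]);
translate([0, 70, 180]) cube([26, 684, 126]);
translate([1909, 70, 180]) cube([26, 684, 126]);
translate([123, 0, 306]) cube([81, 824, 25]);
translate([257, 0, 306]) cube([81, 824, 25]);
translate([391, 0, 306]) cube([81, 824, 25]);
translate([525, 0, 306]) cube([81, 824, 25]);
translate([659, 0, 306]) cube([81, 824, 25]);
translate([793, 0, 306]) cube([81, 824, 25]);
translate([927, 0, 306]) cube([81, 824, 25]);
translate([1061, 0, 306]) cube([81, 824, 25]);
translate([1195, 0, 306]) cube([81, 824, 25]);
translate([1329, 0, 306]) cube([81, 824, 25]);
translate([1463, 0, 306]) cube([81, 824, 25]);
translate([1597, 0, 306]) cube([81, 824, 25]);
translate([1731, 0, 306]) cube([81, 824, 25]);


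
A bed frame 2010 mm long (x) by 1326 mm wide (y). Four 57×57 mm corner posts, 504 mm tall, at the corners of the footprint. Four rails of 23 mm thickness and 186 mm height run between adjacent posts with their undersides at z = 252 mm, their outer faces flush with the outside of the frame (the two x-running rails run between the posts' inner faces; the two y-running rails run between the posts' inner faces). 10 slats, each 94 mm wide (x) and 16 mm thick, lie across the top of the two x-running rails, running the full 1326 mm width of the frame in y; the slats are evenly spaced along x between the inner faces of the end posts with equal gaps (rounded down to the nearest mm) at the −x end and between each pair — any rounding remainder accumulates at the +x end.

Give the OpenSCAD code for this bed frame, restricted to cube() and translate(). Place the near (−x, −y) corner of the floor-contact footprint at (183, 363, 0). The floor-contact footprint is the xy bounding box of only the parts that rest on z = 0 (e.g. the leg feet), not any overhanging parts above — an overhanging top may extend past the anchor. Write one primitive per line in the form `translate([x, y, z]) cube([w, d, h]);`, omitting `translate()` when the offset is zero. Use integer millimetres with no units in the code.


translate([183, 363, 0]) cube([57, 57, 504]);
translate([183, 1632, 0]) cube([57, 57, 504]);
translate([2136, 363, 0]) cube([57, 57, 504]);
translate([2136, 1632, 0]) cube([57, 57, 504]);
translate([240, 363, 252]) cube([1896, 23, 186]);
translate([240, 1666, 252]) cube([1896, 23, 186]);
translate([183, 420, 252]) cube([23, 1212, 186]);
translate([2170, 420, 252]) cube([23, 1212, 186]);
translate([326, 363, 438]) cube([94, 1326, 16]);
translate([506, 363, 438]) cube([94, 1326, 16]);
translate([686, 363, 438]) cube([94, 1326, 16]);
translate([866, 363, 438]) cube([94, 1326, 16]);
translate([1046, 363, 438]) cube([94, 1326, 16]);
translate([1226, 363, 438]) cube([94, 1326, 16]);
translate([1406, 363, 438]) cube([94, 1326, 16]);
translate([1586, 363, 438]) cube([94, 1326, 16]);
translate([1766, 363, 438]) cube([94, 1326, 16]);
translate([1946, 363, 438]) cube([94, 1326, 16]);


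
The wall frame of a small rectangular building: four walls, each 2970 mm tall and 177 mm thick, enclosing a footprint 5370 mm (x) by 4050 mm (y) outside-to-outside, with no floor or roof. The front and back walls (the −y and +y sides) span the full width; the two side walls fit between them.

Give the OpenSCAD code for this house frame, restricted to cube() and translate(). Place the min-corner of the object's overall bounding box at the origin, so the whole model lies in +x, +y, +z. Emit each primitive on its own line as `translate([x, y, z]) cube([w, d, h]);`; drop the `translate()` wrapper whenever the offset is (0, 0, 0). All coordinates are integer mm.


cube([5370, 177, 2970]);
translate([0, 3873, 0]) cube([5370, 177, 2970]);
translate([0, 177, 0]) cube([177, 3696, 2970]);
translate([5193, 177, 0]) cube([177, 3696, 2970]);


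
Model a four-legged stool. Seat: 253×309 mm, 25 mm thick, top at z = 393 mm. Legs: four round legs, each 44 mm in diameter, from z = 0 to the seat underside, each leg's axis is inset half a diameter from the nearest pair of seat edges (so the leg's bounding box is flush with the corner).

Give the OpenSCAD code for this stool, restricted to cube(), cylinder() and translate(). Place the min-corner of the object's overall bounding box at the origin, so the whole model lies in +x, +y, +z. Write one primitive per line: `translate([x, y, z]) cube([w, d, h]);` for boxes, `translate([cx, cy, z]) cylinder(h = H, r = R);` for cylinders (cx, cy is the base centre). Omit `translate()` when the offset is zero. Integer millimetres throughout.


// leg_h = 393 - 25 = 368
translate([0, 0, 368]) cube([253, 309, 25]);
translate([22, 22, 0]) cylinder(h = 368, r = 22);
translate([231, 22, 0]) cylinder(h = 368, r = 22);
translate([22, 287, 0]) cylinder(h = 368, r = 22);
translate([231, 287, 0]) cylinder(h = 368, r = 22);


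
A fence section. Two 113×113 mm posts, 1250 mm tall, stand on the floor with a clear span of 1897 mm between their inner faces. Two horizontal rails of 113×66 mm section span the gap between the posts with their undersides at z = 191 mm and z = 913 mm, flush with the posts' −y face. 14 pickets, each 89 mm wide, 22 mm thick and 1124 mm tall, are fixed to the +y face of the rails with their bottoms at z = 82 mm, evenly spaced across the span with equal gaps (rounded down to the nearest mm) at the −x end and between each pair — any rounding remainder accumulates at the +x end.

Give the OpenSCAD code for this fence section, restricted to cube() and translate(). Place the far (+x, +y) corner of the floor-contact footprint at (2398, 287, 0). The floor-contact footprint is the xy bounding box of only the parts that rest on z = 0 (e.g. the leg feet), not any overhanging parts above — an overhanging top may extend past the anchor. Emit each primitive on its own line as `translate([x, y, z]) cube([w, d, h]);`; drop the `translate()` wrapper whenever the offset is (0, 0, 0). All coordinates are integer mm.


translate([275, 174, 0]) cube([113, 113, 1250]);
translate([2285, 174, 0]) cube([113, 113, 1250]);
translate([388, 174, 191]) cube([1897, 113, 66]);
translate([388, 174, 913]) cube([1897, 113, 66]);
translate([431, 287, 82]) cube([89, 22, 1124]);
translate([563, 287, 82]) cube([89, 22, 1124]);
translate([695, 287, 82]) cube([89, 22, 1124]);
translate([827, 287, 82]) cube([89, 22, 1124]);
translate([959, 287, 82]) cube([89, 22, 1124]);
translate([1091, 287, 82]) cube([89, 22, 1124]);
translate([1223, 287, 82]) cube([89, 22, 1124]);
translate([1355, 287, 82]) cube([89, 22, 1124]);
translate([1487, 287, 82]) cube([89, 22, 1124]);
translate([1619, 287, 82]) cube([89, 22, 1124]);
translate([1751, 287, 82]) cube([89, 22, 1124]);
translate([1883, 287, 82]) cube([89, 22, 1124]);
translate([2015, 287, 82]) cube([89, 22, 1124]);
translate([2147, 287, 82]) cube([89, 22, 1124]);


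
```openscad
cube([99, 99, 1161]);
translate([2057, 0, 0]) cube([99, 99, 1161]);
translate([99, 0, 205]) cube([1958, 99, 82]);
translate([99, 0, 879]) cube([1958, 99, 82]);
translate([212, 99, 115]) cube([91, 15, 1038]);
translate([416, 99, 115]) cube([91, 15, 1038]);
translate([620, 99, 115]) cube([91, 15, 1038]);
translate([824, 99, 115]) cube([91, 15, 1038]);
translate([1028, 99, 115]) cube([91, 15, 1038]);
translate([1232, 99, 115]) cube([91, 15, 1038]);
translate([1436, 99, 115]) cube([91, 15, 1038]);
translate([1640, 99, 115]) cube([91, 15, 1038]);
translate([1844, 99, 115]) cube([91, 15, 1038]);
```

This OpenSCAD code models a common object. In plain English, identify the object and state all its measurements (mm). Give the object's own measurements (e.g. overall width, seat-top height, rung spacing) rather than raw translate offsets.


A fence section. Two 99×99 mm posts, 1161 mm tall, stand on the floor with a clear span of 1958 mm between their inner faces. Two horizontal rails of 99×82 mm section span the gap between the posts with their undersides at z = 205 mm and z = 879 mm, flush with the posts' −y face. 9 pickets, each 91 mm wide, 15 mm thick and 1038 mm tall, are fixed to the +y face of the rails with their bottoms at z = 115 mm, spaced across the span with a 113 mm gap after the −x post and between neighbouring pickets, with 122 mm left before the +x post.


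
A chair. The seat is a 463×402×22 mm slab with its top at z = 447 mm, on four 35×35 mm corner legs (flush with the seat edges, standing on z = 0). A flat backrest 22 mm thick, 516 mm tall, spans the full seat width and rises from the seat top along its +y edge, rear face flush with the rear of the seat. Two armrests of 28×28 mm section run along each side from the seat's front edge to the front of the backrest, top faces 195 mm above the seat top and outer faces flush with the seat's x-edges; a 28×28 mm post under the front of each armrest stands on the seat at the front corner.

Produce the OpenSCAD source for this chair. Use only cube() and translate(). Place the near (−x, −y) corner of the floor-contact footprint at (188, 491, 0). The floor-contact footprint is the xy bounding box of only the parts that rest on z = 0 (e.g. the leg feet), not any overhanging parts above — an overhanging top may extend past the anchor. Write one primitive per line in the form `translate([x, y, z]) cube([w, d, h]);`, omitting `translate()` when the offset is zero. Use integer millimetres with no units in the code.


// leg_h = 447 - 22 = 425
// arm post h = 195 - 28 = 167
translate([188, 491, 425]) cube([463, 402, 22]);
translate([188, 491, 0]) cube([35, 35, 425]);
translate([616, 491, 0]) cube([35, 35, 425]);
translate([188, 858, 0]) cube([35, 35, 425]);
translate([616, 858, 0]) cube([35, 35, 425]);
translate([188, 871, 447]) cube([463, 22, 516]);
translate([188, 491, 614]) cube([28, 380, 28]);
translate([623, 491, 614]) cube([28, 380, 28]);
translate([188, 491, 447]) cube([28, 28, 167]);
translate([623, 491, 447]) cube([28, 28, 167]);


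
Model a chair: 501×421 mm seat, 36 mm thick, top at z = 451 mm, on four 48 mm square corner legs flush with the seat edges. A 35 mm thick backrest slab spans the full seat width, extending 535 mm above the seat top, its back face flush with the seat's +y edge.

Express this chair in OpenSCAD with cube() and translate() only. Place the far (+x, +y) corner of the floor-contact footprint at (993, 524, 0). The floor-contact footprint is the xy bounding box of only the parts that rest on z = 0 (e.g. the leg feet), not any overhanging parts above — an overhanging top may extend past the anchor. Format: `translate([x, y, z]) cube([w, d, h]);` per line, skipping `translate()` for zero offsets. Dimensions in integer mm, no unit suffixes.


// leg_h = 451 - 36 = 415
translate([492, 103, 415]) cube([501, 421, 36]);
translate([492, 103, 0]) cube([48, 48, 415]);
translate([945, 103, 0]) cube([48, 48, 415]);
translate([492, 476, 0]) cube([48, 48, 415]);
translate([945, 476, 0]) cube([48, 48, 415]);
translate([492, 489, 451]) cube([501, 35, 535]);


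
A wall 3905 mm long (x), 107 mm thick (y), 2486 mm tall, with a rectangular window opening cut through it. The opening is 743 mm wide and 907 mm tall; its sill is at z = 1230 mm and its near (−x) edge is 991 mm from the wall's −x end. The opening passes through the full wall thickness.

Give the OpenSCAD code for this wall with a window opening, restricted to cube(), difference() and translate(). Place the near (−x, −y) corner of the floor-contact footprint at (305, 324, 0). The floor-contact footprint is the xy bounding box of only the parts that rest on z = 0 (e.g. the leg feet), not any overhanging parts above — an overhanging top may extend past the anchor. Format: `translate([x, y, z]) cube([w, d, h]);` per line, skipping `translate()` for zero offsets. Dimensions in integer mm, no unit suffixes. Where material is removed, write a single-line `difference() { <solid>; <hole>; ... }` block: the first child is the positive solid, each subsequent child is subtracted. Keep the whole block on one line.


difference() { translate([305, 324, 0]) cube([3905, 107, 2486]); translate([1296, 324, 1230]) cube([743, 107, 907]); }


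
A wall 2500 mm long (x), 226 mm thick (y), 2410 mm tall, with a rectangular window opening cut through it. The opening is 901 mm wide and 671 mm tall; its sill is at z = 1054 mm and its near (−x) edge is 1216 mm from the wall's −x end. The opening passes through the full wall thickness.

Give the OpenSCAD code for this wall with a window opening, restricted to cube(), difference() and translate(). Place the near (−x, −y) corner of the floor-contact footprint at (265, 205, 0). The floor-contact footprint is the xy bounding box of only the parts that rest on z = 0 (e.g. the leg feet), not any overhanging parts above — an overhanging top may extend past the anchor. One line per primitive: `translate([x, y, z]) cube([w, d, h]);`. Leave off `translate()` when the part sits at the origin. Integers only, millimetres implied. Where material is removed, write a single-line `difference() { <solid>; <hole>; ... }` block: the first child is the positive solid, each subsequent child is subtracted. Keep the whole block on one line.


difference() { translate([265, 205, 0]) cube([2500, 226, 2410]); translate([1481, 205, 1054]) cube([901, 226, 671]); }


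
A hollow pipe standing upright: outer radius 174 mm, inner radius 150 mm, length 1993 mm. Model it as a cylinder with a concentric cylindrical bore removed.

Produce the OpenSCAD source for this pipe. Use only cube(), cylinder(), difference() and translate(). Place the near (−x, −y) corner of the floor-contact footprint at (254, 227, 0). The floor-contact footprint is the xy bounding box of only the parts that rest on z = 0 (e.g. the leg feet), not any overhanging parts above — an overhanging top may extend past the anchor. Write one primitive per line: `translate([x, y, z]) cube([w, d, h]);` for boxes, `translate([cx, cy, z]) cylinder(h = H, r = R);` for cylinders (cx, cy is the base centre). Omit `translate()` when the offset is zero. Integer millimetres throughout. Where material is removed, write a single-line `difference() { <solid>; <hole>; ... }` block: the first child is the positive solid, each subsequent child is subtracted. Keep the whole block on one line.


difference() { translate([428, 401, 0]) cylinder(h = 1993, r = 174); translate([428, 401, 0]) cylinder(h = 1993, r = 150); }


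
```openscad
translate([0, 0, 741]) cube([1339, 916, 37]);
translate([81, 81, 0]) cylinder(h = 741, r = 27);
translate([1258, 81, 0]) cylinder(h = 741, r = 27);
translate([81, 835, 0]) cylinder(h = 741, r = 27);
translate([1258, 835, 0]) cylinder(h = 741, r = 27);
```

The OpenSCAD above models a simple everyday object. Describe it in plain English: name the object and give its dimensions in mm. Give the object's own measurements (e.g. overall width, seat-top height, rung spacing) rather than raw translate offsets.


A table: top 1339 mm (x) × 916 mm (y), 37 mm thick, upper face at z = 778 mm, on four round legs of 54 mm diameter, each leg's bounding box inset 54 mm from the nearest pair of top edges from z = 0 to the bottom of the top.


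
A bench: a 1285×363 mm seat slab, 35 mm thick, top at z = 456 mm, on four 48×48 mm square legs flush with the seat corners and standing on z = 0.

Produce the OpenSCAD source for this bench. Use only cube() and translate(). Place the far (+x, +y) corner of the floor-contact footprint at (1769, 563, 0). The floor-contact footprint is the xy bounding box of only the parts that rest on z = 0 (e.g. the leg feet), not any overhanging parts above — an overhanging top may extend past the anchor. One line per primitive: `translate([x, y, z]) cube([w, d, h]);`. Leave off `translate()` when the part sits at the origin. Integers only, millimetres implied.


translate([484, 200, 421]) cube([1285, 363, 35]);
translate([484, 200, 0]) cube([48, 48, 421]);
translate([484, 515, 0]) cube([48, 48, 421]);
translate([1721, 200, 0]) cube([48, 48, 421]);
translate([1721, 515, 0]) cube([48, 48, 421]);


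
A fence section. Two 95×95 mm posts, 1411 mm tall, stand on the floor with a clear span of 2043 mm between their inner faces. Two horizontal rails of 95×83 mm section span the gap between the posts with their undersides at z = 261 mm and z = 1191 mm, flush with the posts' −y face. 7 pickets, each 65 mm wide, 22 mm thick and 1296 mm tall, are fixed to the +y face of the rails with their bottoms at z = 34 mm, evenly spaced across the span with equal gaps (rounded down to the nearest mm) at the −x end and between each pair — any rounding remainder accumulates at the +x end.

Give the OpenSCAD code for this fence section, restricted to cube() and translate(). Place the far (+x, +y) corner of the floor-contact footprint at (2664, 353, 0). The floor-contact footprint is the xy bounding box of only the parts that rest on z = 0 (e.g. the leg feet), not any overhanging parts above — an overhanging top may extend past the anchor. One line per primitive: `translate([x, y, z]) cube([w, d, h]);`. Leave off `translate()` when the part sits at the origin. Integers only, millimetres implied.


translate([431, 258, 0]) cube([95, 95, 1411]);
translate([2569, 258, 0]) cube([95, 95, 1411]);
translate([526, 258, 261]) cube([2043, 95, 83]);
translate([526, 258, 1191]) cube([2043, 95, 83]);
translate([724, 353, 34]) cube([65, 22, 1296]);
translate([987, 353, 34]) cube([65, 22, 1296]);
translate([1250, 353, 34]) cube([65, 22, 1296]);
translate([1513, 353, 34]) cube([65, 22, 1296]);
translate([1776, 353, 34]) cube([65, 22, 1296]);
translate([2039, 353, 34]) cube([65, 22, 1296]);
translate([2302, 353, 34]) cube([65, 22, 1296]);


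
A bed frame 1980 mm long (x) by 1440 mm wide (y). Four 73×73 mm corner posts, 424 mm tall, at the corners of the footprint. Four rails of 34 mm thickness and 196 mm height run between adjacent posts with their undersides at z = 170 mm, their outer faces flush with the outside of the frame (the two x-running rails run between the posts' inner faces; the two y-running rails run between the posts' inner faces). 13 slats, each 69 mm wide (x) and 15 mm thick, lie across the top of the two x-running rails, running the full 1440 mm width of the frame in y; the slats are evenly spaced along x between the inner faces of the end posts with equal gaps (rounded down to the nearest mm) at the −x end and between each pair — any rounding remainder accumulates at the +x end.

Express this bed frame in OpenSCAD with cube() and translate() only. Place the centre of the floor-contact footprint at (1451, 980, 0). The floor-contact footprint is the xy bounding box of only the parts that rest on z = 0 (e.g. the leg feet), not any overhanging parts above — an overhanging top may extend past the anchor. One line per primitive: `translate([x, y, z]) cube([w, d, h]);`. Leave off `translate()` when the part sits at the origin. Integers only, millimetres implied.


translate([461, 260, 0]) cube([73, 73, 424]);
translate([461, 1627, 0]) cube([73, 73, 424]);
translate([2368, 260, 0]) cube([73, 73, 424]);
translate([2368, 1627, 0]) cube([73, 73, 424]);
translate([534, 260, 170]) cube([1834, 34, 196]);
translate([534, 1666, 170]) cube([1834, 34, 196]);
translate([461, 333, 170]) cube([34, 1294, 196]);
translate([2407, 333, 170]) cube([34, 1294, 196]);
translate([600, 260, 366]) cube([69, 1440, 15]);
translate([735, 260, 366]) cube([69, 1440, 15]);
translate([870, 260, 366]) cube([69, 1440, 15]);
translate([1005, 260, 366]) cube([69, 1440, 15]);
translate([1140, 260, 366]) cube([69, 1440, 15]);
translate([1275, 260, 366]) cube([69, 1440, 15]);
translate([1410, 260, 366]) cube([69, 1440, 15]);
translate([1545, 260, 366]) cube([69, 1440, 15]);
translate([1680, 260, 366]) cube([69, 1440, 15]);
translate([1815, 260, 366]) cube([69, 1440, 15]);
translate([1950, 260, 366]) cube([69, 1440, 15]);
translate([2085, 260, 366]) cube([69, 1440, 15]);
translate([2220, 260, 366]) cube([69, 1440, 15]);


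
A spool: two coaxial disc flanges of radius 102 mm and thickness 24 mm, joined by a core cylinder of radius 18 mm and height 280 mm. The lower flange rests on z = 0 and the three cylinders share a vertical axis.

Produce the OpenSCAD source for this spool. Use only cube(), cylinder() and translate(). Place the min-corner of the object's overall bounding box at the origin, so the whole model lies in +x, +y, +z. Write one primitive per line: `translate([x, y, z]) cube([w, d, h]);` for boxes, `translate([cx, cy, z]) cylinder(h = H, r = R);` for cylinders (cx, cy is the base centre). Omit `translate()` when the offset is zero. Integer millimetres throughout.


translate([102, 102, 0]) cylinder(h = 24, r = 102);
translate([102, 102, 24]) cylinder(h = 280, r = 18);
translate([102, 102, 304]) cylinder(h = 24, r = 102);


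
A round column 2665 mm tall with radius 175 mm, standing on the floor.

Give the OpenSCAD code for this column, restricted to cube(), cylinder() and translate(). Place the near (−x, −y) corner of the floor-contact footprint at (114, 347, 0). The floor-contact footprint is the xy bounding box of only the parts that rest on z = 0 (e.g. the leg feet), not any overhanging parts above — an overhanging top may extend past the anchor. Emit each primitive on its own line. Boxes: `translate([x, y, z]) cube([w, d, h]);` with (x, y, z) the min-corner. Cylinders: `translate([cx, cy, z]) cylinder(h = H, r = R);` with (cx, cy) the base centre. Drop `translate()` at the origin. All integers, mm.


translate([289, 522, 0]) cylinder(h = 2665, r = 175);


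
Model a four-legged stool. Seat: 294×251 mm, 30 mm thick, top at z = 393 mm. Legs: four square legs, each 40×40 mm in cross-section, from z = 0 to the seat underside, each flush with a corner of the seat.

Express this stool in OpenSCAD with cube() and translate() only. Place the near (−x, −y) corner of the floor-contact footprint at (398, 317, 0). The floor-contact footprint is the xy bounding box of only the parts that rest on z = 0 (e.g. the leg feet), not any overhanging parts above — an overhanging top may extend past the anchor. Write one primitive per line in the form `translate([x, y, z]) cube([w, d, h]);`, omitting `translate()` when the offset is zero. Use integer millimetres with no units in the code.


translate([398, 317, 363]) cube([294, 251, 30]);
translate([398, 317, 0]) cube([40, 40, 363]);
translate([652, 317, 0]) cube([40, 40, 363]);
translate([398, 528, 0]) cube([40, 40, 363]);
translate([652, 528, 0]) cube([40, 40, 363]);


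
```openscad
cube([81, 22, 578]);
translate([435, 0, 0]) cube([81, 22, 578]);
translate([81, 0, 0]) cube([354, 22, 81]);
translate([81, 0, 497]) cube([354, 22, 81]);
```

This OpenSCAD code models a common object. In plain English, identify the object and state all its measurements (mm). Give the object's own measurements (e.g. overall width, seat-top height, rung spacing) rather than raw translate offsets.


A rectangular picture frame lying in the x–z plane (depth along y). The opening is 354 mm wide (x) by 416 mm tall (z), surrounded by a border 81 mm wide on all four sides. The frame is 22 mm deep and is made of two full-height vertical stiles with two horizontal rails fitted between them.


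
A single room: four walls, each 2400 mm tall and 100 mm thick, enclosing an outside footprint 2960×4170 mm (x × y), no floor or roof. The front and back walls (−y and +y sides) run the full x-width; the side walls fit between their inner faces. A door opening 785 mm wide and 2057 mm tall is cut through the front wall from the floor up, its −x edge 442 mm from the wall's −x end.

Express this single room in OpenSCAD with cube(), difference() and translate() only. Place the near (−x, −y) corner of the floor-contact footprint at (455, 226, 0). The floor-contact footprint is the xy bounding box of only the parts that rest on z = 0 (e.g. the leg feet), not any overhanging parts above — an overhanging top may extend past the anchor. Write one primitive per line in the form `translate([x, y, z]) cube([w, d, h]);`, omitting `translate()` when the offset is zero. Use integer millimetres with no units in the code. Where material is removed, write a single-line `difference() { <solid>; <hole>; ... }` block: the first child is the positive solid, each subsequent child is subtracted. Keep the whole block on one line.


difference() { translate([455, 226, 0]) cube([2960, 100, 2400]); translate([897, 226, 0]) cube([785, 100, 2057]); }
translate([455, 4296, 0]) cube([2960, 100, 2400]);
translate([455, 326, 0]) cube([100, 3970, 2400]);
translate([3315, 326, 0]) cube([100, 3970, 2400]);


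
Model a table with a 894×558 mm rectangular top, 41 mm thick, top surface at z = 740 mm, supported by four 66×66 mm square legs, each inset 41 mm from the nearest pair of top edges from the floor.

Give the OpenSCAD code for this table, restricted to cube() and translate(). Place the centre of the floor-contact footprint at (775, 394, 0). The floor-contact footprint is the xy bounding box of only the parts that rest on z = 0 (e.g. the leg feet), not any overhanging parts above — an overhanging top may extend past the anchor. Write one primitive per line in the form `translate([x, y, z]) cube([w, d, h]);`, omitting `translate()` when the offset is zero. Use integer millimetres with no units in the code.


translate([328, 115, 699]) cube([894, 558, 41]);
translate([369, 156, 0]) cube([66, 66, 699]);
translate([1115, 156, 0]) cube([66, 66, 699]);
translate([369, 566, 0]) cube([66, 66, 699]);
translate([1115, 566, 0]) cube([66, 66, 699]);


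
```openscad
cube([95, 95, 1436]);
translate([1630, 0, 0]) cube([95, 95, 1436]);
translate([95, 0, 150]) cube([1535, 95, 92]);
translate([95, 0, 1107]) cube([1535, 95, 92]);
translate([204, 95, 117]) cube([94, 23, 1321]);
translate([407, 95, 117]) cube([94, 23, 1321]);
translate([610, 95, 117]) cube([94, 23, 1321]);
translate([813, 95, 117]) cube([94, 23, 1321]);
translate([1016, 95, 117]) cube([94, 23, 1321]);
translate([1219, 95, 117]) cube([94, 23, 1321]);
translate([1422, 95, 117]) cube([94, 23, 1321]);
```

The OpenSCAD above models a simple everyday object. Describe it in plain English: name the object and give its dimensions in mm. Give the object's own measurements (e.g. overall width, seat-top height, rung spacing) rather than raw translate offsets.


A fence section. Two 95×95 mm posts, 1436 mm tall, stand on the floor with a clear span of 1535 mm between their inner faces. Two horizontal rails of 95×92 mm section span the gap between the posts with their undersides at z = 150 mm and z = 1107 mm, flush with the posts' −y face. 7 pickets, each 94 mm wide, 23 mm thick and 1321 mm tall, are fixed to the +y face of the rails with their bottoms at z = 117 mm, spaced across the span with a 109 mm gap after the −x post and between neighbouring pickets, with 114 mm left before the +x post.


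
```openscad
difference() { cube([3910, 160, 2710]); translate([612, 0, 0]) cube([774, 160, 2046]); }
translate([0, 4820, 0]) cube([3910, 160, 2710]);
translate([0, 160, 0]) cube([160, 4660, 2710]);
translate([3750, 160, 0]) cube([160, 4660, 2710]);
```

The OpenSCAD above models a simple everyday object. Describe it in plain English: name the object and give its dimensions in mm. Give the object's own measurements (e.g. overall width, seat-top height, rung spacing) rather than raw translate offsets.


A single room: four walls, each 2710 mm tall and 160 mm thick, enclosing an outside footprint 3910×4980 mm (x × y), no floor or roof. The front and back walls (−y and +y sides) run the full x-width; the side walls fit between their inner faces. A door opening 774 mm wide and 2046 mm tall is cut through the front wall from the floor up, its −x edge 612 mm from the wall's −x end.


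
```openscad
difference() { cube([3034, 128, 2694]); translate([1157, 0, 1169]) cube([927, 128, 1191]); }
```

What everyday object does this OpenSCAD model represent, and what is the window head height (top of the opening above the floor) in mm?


A wall with a window opening. The window head height is 2360 mm.

A wall with a rectangular opening subtracted — a window. Sill at z = 1169, opening 1191 mm tall, so the head is at 1169 + 1191 = 2360 mm.


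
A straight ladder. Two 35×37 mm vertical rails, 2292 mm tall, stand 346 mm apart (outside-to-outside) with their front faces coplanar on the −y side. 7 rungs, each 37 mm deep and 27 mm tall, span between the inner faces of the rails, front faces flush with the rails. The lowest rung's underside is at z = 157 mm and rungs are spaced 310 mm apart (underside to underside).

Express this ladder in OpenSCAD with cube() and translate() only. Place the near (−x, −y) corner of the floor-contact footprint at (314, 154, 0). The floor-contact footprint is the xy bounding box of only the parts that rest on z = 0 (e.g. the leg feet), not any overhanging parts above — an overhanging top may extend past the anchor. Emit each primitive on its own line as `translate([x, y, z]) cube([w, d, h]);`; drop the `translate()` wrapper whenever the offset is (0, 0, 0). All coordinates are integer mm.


translate([314, 154, 0]) cube([35, 37, 2292]);
translate([625, 154, 0]) cube([35, 37, 2292]);
translate([349, 154, 157]) cube([276, 37, 27]);
translate([349, 154, 467]) cube([276, 37, 27]);
translate([349, 154, 777]) cube([276, 37, 27]);
translate([349, 154, 1087]) cube([276, 37, 27]);
translate([349, 154, 1397]) cube([276, 37, 27]);
translate([349, 154, 1707]) cube([276, 37, 27]);
translate([349, 154, 2017]) cube([276, 37, 27]);


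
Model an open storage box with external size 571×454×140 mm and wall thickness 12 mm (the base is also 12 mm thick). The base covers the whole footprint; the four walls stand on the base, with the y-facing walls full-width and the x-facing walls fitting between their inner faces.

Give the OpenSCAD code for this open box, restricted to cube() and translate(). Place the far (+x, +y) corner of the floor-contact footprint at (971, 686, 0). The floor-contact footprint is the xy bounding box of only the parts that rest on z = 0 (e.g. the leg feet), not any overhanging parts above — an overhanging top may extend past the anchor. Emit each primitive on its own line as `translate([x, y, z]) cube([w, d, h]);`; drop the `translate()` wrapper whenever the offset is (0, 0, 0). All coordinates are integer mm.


translate([400, 232, 0]) cube([571, 454, 12]);
translate([400, 232, 12]) cube([571, 12, 128]);
translate([400, 674, 12]) cube([571, 12, 128]);
translate([400, 244, 12]) cube([12, 430, 128]);
translate([959, 244, 12]) cube([12, 430, 128]);


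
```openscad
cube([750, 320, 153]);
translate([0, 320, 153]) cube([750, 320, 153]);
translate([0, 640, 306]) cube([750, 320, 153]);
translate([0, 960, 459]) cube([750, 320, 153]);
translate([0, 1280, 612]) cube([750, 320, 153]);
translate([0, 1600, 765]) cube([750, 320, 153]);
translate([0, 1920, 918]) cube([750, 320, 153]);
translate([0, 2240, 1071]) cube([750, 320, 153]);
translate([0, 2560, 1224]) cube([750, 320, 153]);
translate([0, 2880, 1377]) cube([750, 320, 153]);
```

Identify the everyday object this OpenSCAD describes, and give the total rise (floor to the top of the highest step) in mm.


A staircase. The total rise is 1530 mm.

10 identical blocks, each offset up and back from the previous — a staircase. Each step is 153 mm tall and there are 10 of them, so the total rise is 10 × 153 = 1530 mm.


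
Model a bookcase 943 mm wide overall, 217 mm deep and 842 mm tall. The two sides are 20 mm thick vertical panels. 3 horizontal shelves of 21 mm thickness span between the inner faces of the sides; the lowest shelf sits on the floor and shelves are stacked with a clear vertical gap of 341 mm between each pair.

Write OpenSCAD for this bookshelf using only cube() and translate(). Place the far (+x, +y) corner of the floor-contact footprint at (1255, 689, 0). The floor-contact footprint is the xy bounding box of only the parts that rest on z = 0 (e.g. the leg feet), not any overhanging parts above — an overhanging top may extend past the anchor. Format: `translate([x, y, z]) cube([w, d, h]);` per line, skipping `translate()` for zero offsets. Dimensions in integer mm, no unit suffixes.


translate([312, 472, 0]) cube([20, 217, 842]);
translate([1235, 472, 0]) cube([20, 217, 842]);
translate([332, 472, 0]) cube([903, 217, 21]);
translate([332, 472, 362]) cube([903, 217, 21]);
translate([332, 472, 724]) cube([903, 217, 21]);


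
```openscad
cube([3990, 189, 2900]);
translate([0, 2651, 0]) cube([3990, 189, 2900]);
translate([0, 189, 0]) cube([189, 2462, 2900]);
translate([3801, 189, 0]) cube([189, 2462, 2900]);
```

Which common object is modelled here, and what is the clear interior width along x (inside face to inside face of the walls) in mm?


A house (or room) frame. The interior width is 3612 mm.

Four 2900 mm walls enclosing a rectangle with no floor or roof — a room or house frame. Outside width is 3990 mm and wall thickness is 189 mm, so the interior width is 3990 − 2 × 189 = 3612 mm.


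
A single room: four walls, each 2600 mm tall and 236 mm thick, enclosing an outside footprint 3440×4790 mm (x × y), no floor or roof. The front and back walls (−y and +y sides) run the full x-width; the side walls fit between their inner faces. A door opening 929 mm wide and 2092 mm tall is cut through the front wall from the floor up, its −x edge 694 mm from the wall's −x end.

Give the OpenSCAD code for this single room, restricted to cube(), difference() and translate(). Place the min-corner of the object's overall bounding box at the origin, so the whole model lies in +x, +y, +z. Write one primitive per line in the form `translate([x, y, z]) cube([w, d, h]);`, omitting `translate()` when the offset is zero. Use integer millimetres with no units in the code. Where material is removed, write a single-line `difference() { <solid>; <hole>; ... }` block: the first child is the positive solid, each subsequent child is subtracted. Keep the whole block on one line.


difference() { cube([3440, 236, 2600]); translate([694, 0, 0]) cube([929, 236, 2092]); }
translate([0, 4554, 0]) cube([3440, 236, 2600]);
translate([0, 236, 0]) cube([236, 4318, 2600]);
translate([3204, 236, 0]) cube([236, 4318, 2600]);


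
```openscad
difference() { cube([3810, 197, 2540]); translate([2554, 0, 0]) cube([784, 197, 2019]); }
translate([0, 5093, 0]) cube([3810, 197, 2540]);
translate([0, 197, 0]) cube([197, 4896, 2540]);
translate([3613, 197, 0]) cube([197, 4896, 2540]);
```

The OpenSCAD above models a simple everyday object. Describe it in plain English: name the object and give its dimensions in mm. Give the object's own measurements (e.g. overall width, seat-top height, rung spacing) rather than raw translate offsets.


A single room: four walls, each 2540 mm tall and 197 mm thick, enclosing an outside footprint 3810×5290 mm (x × y), no floor or roof. The front and back walls (−y and +y sides) run the full x-width; the side walls fit between their inner faces. A door opening 784 mm wide and 2019 mm tall is cut through the front wall from the floor up, its −x edge 2554 mm from the wall's −x end.


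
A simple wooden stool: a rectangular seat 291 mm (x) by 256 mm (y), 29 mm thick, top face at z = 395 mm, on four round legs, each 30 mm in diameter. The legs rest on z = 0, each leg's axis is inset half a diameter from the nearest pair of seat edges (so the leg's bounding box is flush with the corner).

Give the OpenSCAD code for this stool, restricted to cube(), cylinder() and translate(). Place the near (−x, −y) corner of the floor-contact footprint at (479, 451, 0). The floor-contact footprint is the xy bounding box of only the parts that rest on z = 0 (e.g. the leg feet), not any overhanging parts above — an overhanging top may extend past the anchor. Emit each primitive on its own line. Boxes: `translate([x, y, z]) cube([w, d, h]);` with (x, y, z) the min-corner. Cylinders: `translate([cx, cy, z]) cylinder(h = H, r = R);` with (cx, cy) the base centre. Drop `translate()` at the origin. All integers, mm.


translate([479, 451, 366]) cube([291, 256, 29]);
translate([494, 466, 0]) cylinder(h = 366, r = 15);
translate([755, 466, 0]) cylinder(h = 366, r = 15);
translate([494, 692, 0]) cylinder(h = 366, r = 15);
translate([755, 692, 0]) cylinder(h = 366, r = 15);


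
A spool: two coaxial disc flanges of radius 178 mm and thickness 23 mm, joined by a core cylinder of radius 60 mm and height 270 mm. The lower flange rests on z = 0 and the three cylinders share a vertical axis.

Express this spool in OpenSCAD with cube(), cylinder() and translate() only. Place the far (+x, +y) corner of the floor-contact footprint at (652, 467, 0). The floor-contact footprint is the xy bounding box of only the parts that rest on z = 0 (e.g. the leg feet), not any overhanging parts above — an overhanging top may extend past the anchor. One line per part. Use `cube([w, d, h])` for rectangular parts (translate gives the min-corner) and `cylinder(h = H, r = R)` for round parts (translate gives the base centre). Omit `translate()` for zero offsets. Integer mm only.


translate([474, 289, 0]) cylinder(h = 23, r = 178);
translate([474, 289, 23]) cylinder(h = 270, r = 60);
translate([474, 289, 293]) cylinder(h = 23, r = 178);


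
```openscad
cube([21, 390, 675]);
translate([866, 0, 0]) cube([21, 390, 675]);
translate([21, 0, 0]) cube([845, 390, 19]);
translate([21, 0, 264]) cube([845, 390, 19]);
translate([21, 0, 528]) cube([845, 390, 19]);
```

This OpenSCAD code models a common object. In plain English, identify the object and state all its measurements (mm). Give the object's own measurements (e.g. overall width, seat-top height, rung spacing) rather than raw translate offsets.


An open bookshelf. Two side panels, each 21 mm thick, 390 mm deep and 675 mm tall, stand 887 mm apart (outside-to-outside). Between them sit 3 shelves, each 19 mm thick and 390 mm deep, spanning the full gap between the sides. The bottom shelf rests on the floor (its underside at z = 0) and the clear gap between one shelf's top and the next shelf's underside is 245 mm.
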